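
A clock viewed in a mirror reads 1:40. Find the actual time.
Reflection across the vertical (12-6) axis maps a hand at angle A degrees to (360 - A) degrees, which sends a reading of T minutes past 12:00 to (720 - T) minutes past 12:00.
Mirror reads 1:40 = 100 minutes past 12:00.
Actual time: (720 - 100) mod 720 = 620 minutes = 10:20.

Final answer: 10:20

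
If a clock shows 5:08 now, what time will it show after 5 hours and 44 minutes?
Starting time: 5:08
Adding 44 minutes to 8 minutes: 8 + 44 = 52 minutes
Adding 5 hours: 5 + 5 = 10
Final time: 10:52

Final answer: 10:52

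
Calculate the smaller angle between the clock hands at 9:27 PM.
Hour hand position: 9 x 30 + 27 x 0.5 = 283.5 degrees
Minute hand position: 27 x 6 = 162 degrees
Difference: |283.5 - 162| = 121.5 degrees
The angle between the hands is 121.5 degrees

Final answer: 121.5 degrees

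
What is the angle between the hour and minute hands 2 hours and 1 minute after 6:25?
First find the time 2 hours and 1 minute after 6:25.
Total minutes: 6 x 60 + 25 + 2 x 60 + 1 = 506.
506 mod 720 = 506 minutes = 8:26.
Now compute the angle at 8:26:
Hour hand: 8 x 30 + 26 x 0.5 = 253 degrees
Minute hand: 26 x 6 = 156 degrees
Difference: |253 - 156| = 97 degrees
The angle is 97 degrees

Final answer: 97 degrees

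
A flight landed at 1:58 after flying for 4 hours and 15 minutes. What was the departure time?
Starting time: 1:58 = 118 total minutes past 12:00
Subtracting: 4 hours and 15 minutes = 255 minutes
118 - 255 = -137 (negative, add 12 hours = 720) = 583 minutes
= 9 hours and 43 minutes past 12:00 = 9:43

Final answer: 9:43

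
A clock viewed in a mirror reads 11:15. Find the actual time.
Reflection across the vertical (12-6) axis maps a hand at angle A degrees to (360 - A) degrees, which sends a reading of T minutes past 12:00 to (720 - T) minutes past 12:00.
Mirror reads 11:15 = 675 minutes past 12:00.
Actual time: (720 - 675) mod 720 = 45 minutes = 12:45.

Final answer: 12:45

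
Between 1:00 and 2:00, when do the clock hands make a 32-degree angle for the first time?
At t minutes past 1:00, the hour hand is at 30 x 1 + 0.5t degrees and the minute hand is at 6t degrees.
The smaller angle between them is 32 degrees when |30H - 5.5t| = 32 or |30H - 5.5t| = 328.
With H = 1, solve 30 x 1 - 5.5t = +/- target for each target:
  t = (30 x 1 - 32) / 5.5 = -0.36 (outside (0, 60))
  t = (30 x 1 + 32) / 5.5 = 11.27
  t = (30 x 1 - 328) / 5.5 = -54.18 (outside (0, 60))
  t = (30 x 1 + 328) / 5.5 = 65.09 (outside (0, 60))
Valid solutions in (0, 60): {11.27} minutes.
The first occurrence is t = 11.27 minutes.
The hands form a 32-degree angle at 11.27 minutes past 1:00.

Final answer: 11.27 minutes past 1:00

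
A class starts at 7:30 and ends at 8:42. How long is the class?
From 7:30 to 8:42:
(8 x 60 + 42) - (7 x 60 + 30) = 522 - 450 = 72 minutes
= 1 hour and 12 minutes

Final answer: 1 hour and 12 minutes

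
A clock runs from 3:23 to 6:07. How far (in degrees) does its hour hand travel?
The hour hand moves 0.5 degrees per minute.
Time elapsed: 6:07 - 3:23 = 164 minutes
Angular displacement: 164 x 0.5 = 82 degrees

Final answer: 82 degrees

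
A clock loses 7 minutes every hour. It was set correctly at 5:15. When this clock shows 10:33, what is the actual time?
For every 60 true minutes, the faulty clock advances 53 minutes, so 1 faulty-clock minute corresponds to 60/53 true minutes.
From 5:15 to 10:33 on the faulty dial is 318 minutes.
True elapsed: 318 x 60/53 = 360 minutes = 6 hours.
True time: 5:15 + 6 hours = 11:15.

Final answer: 11:15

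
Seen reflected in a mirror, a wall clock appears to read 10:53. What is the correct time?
Reflection across the vertical (12-6) axis maps a hand at angle A degrees to (360 - A) degrees, which sends a reading of T minutes past 12:00 to (720 - T) minutes past 12:00.
Mirror reads 10:53 = 653 minutes past 12:00.
Actual time: (720 - 653) mod 720 = 67 minutes = 1:07.

Final answer: 1:07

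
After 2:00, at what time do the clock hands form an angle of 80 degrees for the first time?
At t minutes past 2:00, the hour hand is at 30 x 2 + 0.5t degrees and the minute hand is at 6t degrees.
The smaller angle between them is 80 degrees when |30H - 5.5t| = 80 or |30H - 5.5t| = 280.
With H = 2, solve 30 x 2 - 5.5t = +/- target for each target:
  t = (30 x 2 - 80) / 5.5 = -3.64 (outside (0, 60))
  t = (30 x 2 + 80) / 5.5 = 25.45
  t = (30 x 2 - 280) / 5.5 = -40 (outside (0, 60))
  t = (30 x 2 + 280) / 5.5 = 61.82 (outside (0, 60))
Valid solutions in (0, 60): {25.45} minutes.
The first occurrence is t = 25.45 minutes.
The hands form a 80-degree angle at 25.45 minutes past 2:00.

Final answer: 25.45 minutes past 2:00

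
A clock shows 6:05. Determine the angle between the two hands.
Hour hand position: 6 x 30 + 5 x 0.5 = 182.5 degrees
Minute hand position: 5 x 6 = 30 degrees
Difference: |182.5 - 30| = 152.5 degrees
The angle between the hands is 152.5 degrees

Final answer: 152.5 degrees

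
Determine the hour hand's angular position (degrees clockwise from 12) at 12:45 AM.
The hour hand moves 30 degrees per hour and 0.5 degrees per minute.
At 12:45: (0) x 30 + 45 x 0.5 = 0 + 22.5 = 22.5 degrees

Final answer: 22.5 degrees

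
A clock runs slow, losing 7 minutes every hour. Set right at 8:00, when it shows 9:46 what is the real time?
For every 60 true minutes, the faulty clock advances 53 minutes, so 1 faulty-clock minute corresponds to 60/53 true minutes.
From 8:00 to 9:46 on the faulty dial is 106 minutes.
True elapsed: 106 x 60/53 = 120 minutes = 2 hours.
True time: 8:00 + 2 hours = 10:00.

Final answer: 10:00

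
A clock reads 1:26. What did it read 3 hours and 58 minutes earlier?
Starting time: 1:26 = 86 total minutes past 12:00
Subtracting: 3 hours and 58 minutes = 238 minutes
86 - 238 = -152 (negative, add 12 hours = 720) = 568 minutes
= 9 hours and 28 minutes past 12:00 = 9:28

Final answer: 9:28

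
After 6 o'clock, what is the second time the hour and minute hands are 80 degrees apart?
At t minutes past 6:00, the hour hand is at 30 x 6 + 0.5t degrees and the minute hand is at 6t degrees.
The smaller angle between them is 80 degrees when |30H - 5.5t| = 80 or |30H - 5.5t| = 280.
With H = 6, solve 30 x 6 - 5.5t = +/- target for each target:
  t = (30 x 6 - 80) / 5.5 = 18.18
  t = (30 x 6 + 80) / 5.5 = 47.27
  t = (30 x 6 - 280) / 5.5 = -18.18 (outside (0, 60))
  t = (30 x 6 + 280) / 5.5 = 83.64 (outside (0, 60))
Valid solutions in (0, 60): {18.18, 47.27} minutes.
The second occurrence is t = 47.27 minutes.
The hands form a 80-degree angle at 47.27 minutes past 6:00.

Final answer: 47.27 minutes past 6:00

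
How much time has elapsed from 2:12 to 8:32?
From 2:12 to 8:32:
(8 x 60 + 32) - (2 x 60 + 12) = 512 - 132 = 380 minutes
= 6 hours and 20 minutes

Final answer: 6 hours and 20 minutes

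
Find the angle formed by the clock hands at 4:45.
Hour hand position: 4 x 30 + 45 x 0.5 = 142.5 degrees
Minute hand position: 45 x 6 = 270 degrees
Difference: |142.5 - 270| = 127.5 degrees
The angle between the hands is 127.5 degrees

Final answer: 127.5 degrees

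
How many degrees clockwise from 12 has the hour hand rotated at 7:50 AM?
The hour hand moves 30 degrees per hour and 0.5 degrees per minute.
At 7:50: (7) x 30 + 50 x 0.5 = 210 + 25 = 235 degrees

Final answer: 235 degrees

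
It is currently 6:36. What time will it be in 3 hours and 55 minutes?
Starting time: 6:36
Adding 55 minutes to 36 minutes: 36 + 55 = 91 minutes = 1 hour and 31 minutes
Adding 3 hours: 6 + 3 + 1 (carry) = 10
Final time: 10:31

Final answer: 10:31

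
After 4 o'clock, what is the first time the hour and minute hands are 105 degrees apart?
At t minutes past 4:00, the hour hand is at 30 x 4 + 0.5t degrees and the minute hand is at 6t degrees.
The smaller angle between them is 105 degrees when |30H - 5.5t| = 105 or |30H - 5.5t| = 255.
With H = 4, solve 30 x 4 - 5.5t = +/- target for each target:
  t = (30 x 4 - 105) / 5.5 = 2.73
  t = (30 x 4 + 105) / 5.5 = 40.91
  t = (30 x 4 - 255) / 5.5 = -24.55 (outside (0, 60))
  t = (30 x 4 + 255) / 5.5 = 68.18 (outside (0, 60))
Valid solutions in (0, 60): {2.73, 40.91} minutes.
The first occurrence is t = 2.73 minutes.
The hands form a 105-degree angle at 2.73 minutes past 4:00.

Final answer: 2.73 minutes past 4:00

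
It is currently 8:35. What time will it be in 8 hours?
Starting time: 8:35
Adding 0 minutes to 35 minutes: 35 + 0 = 35 minutes
Adding 8 hours: 8 + 8 = 16 - 12 = 4
Final time: 4:35

Final answer: 4:35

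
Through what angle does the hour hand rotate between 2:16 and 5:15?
The hour hand moves 0.5 degrees per minute.
Time elapsed: 5:15 - 2:16 = 179 minutes
Angular displacement: 179 x 0.5 = 89.5 degrees

Final answer: 89.5 degrees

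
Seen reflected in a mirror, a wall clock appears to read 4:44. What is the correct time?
Reflection across the vertical (12-6) axis maps a hand at angle A degrees to (360 - A) degrees, which sends a reading of T minutes past 12:00 to (720 - T) minutes past 12:00.
Mirror reads 4:44 = 284 minutes past 12:00.
Actual time: (720 - 284) mod 720 = 436 minutes = 7:16.

Final answer: 7:16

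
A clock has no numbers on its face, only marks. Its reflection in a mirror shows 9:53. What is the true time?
Reflection across the vertical (12-6) axis maps a hand at angle A degrees to (360 - A) degrees, which sends a reading of T minutes past 12:00 to (720 - T) minutes past 12:00.
Mirror reads 9:53 = 593 minutes past 12:00.
Actual time: (720 - 593) mod 720 = 127 minutes = 2:07.

Final answer: 2:07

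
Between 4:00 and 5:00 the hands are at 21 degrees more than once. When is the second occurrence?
At t minutes past 4:00, the hour hand is at 30 x 4 + 0.5t degrees and the minute hand is at 6t degrees.
The smaller angle between them is 21 degrees when |30H - 5.5t| = 21 or |30H - 5.5t| = 339.
With H = 4, solve 30 x 4 - 5.5t = +/- target for each target:
  t = (30 x 4 - 21) / 5.5 = 18
  t = (30 x 4 + 21) / 5.5 = 25.64
  t = (30 x 4 - 339) / 5.5 = -39.82 (outside (0, 60))
  t = (30 x 4 + 339) / 5.5 = 83.45 (outside (0, 60))
Valid solutions in (0, 60): {18, 25.64} minutes.
The second occurrence is t = 25.64 minutes.
The hands form a 21-degree angle at 25.64 minutes past 4:00.

Final answer: 25.64 minutes past 4:00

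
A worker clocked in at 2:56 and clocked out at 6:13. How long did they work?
From 2:56 to 6:13:
(6 x 60 + 13) - (2 x 60 + 56) = 373 - 176 = 197 minutes
= 3 hours and 17 minutes

Final answer: 3 hours and 17 minutes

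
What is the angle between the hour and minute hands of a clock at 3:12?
Hour hand position: 3 x 30 + 12 x 0.5 = 96 degrees
Minute hand position: 12 x 6 = 72 degrees
Difference: |96 - 72| = 24 degrees
The angle between the hands is 24 degrees

Final answer: 24 degrees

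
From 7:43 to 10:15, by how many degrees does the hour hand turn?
The hour hand moves 0.5 degrees per minute.
Time elapsed: 10:15 - 7:43 = 152 minutes
Angular displacement: 152 x 0.5 = 76 degrees

Final answer: 76 degrees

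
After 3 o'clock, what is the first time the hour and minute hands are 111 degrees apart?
At t minutes past 3:00, the hour hand is at 30 x 3 + 0.5t degrees and the minute hand is at 6t degrees.
The smaller angle between them is 111 degrees when |30H - 5.5t| = 111 or |30H - 5.5t| = 249.
With H = 3, solve 30 x 3 - 5.5t = +/- target for each target:
  t = (30 x 3 - 111) / 5.5 = -3.82 (outside (0, 60))
  t = (30 x 3 + 111) / 5.5 = 36.55
  t = (30 x 3 - 249) / 5.5 = -28.91 (outside (0, 60))
  t = (30 x 3 + 249) / 5.5 = 61.64 (outside (0, 60))
Valid solutions in (0, 60): {36.55} minutes.
The first occurrence is t = 36.55 minutes.
The hands form a 111-degree angle at 36.55 minutes past 3:00.

Final answer: 36.55 minutes past 3:00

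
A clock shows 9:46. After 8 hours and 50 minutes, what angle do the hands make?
First find the time 8 hours and 50 minutes after 9:46.
Total minutes: 9 x 60 + 46 + 8 x 60 + 50 = 1116.
1116 mod 720 = 396 minutes = 6:36.
Now compute the angle at 6:36:
Hour hand: 6 x 30 + 36 x 0.5 = 198 degrees
Minute hand: 36 x 6 = 216 degrees
Difference: |198 - 216| = 18 degrees
The angle is 18 degrees

Final answer: 18 degrees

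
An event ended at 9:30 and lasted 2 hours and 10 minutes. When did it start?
Starting time: 9:30 = 570 total minutes past 12:00
Subtracting: 2 hours and 10 minutes = 130 minutes
570 - 130 = 440 minutes
= 7 hours and 20 minutes past 12:00 = 7:20

Final answer: 7:20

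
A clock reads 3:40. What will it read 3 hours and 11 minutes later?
Starting time: 3:40
Adding 11 minutes to 40 minutes: 40 + 11 = 51 minutes
Adding 3 hours: 3 + 3 = 6
Final time: 6:51

Final answer: 6:51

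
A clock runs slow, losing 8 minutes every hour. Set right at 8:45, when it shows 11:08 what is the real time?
For every 60 true minutes, the faulty clock advances 52 minutes, so 1 faulty-clock minute corresponds to 60/52 true minutes.
From 8:45 to 11:08 on the faulty dial is 143 minutes.
True elapsed: 143 x 60/52 = 165 minutes = 2 hours and 45 minutes.
True time: 8:45 + 2 hours and 45 minutes = 11:30.

Final answer: 11:30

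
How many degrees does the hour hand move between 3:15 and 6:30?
The hour hand moves 0.5 degrees per minute.
Time elapsed: 6:30 - 3:15 = 195 minutes
Angular displacement: 195 x 0.5 = 97.5 degrees

Final answer: 97.5 degrees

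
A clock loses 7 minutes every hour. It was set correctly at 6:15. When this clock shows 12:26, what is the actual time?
For every 60 true minutes, the faulty clock advances 53 minutes, so 1 faulty-clock minute corresponds to 60/53 true minutes.
From 6:15 to 12:26 on the faulty dial is 371 minutes.
True elapsed: 371 x 60/53 = 420 minutes = 7 hours.
True time: 6:15 + 7 hours = 1:15.

Final answer: 1:15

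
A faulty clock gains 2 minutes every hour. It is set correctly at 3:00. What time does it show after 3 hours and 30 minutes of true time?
For every 60 true minutes, the faulty clock advances 60 + 2 = 62 minutes.
True elapsed: 3 hours and 30 minutes = 210 minutes.
Faulty clock advances: 210 x 62/60 = 217 minutes (drift: 7 minutes ahead).
Shown time: 3:00 + 217 minutes = 6:37.

Final answer: 6:37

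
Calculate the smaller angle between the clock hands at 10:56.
Hour hand position: 10 x 30 + 56 x 0.5 = 328 degrees
Minute hand position: 56 x 6 = 336 degrees
Difference: |328 - 336| = 8 degrees
The angle between the hands is 8 degrees

Final answer: 8 degrees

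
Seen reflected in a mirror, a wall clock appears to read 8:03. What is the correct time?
Reflection across the vertical (12-6) axis maps a hand at angle A degrees to (360 - A) degrees, which sends a reading of T minutes past 12:00 to (720 - T) minutes past 12:00.
Mirror reads 8:03 = 483 minutes past 12:00.
Actual time: (720 - 483) mod 720 = 237 minutes = 3:57.

Final answer: 3:57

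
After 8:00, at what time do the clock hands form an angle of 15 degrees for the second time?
At t minutes past 8:00, the hour hand is at 30 x 8 + 0.5t degrees and the minute hand is at 6t degrees.
The smaller angle between them is 15 degrees when |30H - 5.5t| = 15 or |30H - 5.5t| = 345.
With H = 8, solve 30 x 8 - 5.5t = +/- target for each target:
  t = (30 x 8 - 15) / 5.5 = 40.91
  t = (30 x 8 + 15) / 5.5 = 46.36
  t = (30 x 8 - 345) / 5.5 = -19.09 (outside (0, 60))
  t = (30 x 8 + 345) / 5.5 = 106.36 (outside (0, 60))
Valid solutions in (0, 60): {40.91, 46.36} minutes.
The second occurrence is t = 46.36 minutes.
The hands form a 15-degree angle at 46.36 minutes past 8:00.

Final answer: 46.36 minutes past 8:00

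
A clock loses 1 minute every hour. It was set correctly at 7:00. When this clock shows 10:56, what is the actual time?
For every 60 true minutes, the faulty clock advances 59 minutes, so 1 faulty-clock minute corresponds to 60/59 true minutes.
From 7:00 to 10:56 on the faulty dial is 236 minutes.
True elapsed: 236 x 60/59 = 240 minutes = 4 hours.
True time: 7:00 + 4 hours = 11:00.

Final answer: 11:00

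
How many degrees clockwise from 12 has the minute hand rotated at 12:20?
The minute hand moves 6 degrees per minute.
At 12:20: 20 x 6 = 120 degrees

Final answer: 120 degrees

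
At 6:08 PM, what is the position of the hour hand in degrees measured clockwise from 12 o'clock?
The hour hand moves 30 degrees per hour and 0.5 degrees per minute.
At 6:08: (6) x 30 + 8 x 0.5 = 180 + 4 = 184 degrees

Final answer: 184 degrees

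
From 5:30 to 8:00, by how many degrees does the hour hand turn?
The hour hand moves 0.5 degrees per minute.
Time elapsed: 8:00 - 5:30 = 150 minutes
Angular displacement: 150 x 0.5 = 75 degrees

Final answer: 75 degrees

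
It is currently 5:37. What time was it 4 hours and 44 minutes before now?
Starting time: 5:37 = 337 total minutes past 12:00
Subtracting: 4 hours and 44 minutes = 284 minutes
337 - 284 = 53 minutes
= 53 minutes past 12:00 = 12:53

Final answer: 12:53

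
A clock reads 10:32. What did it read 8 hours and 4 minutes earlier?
Starting time: 10:32 = 632 total minutes past 12:00
Subtracting: 8 hours and 4 minutes = 484 minutes
632 - 484 = 148 minutes
= 2 hours and 28 minutes past 12:00 = 2:28

Final answer: 2:28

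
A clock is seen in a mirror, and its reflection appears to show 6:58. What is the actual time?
Reflection across the vertical (12-6) axis maps a hand at angle A degrees to (360 - A) degrees, which sends a reading of T minutes past 12:00 to (720 - T) minutes past 12:00.
Mirror reads 6:58 = 418 minutes past 12:00.
Actual time: (720 - 418) mod 720 = 302 minutes = 5:02.

Final answer: 5:02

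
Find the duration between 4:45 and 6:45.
From 4:45 to 6:45:
(6 x 60 + 45) - (4 x 60 + 45) = 405 - 285 = 120 minutes
= 2 hours

Final answer: 2 hours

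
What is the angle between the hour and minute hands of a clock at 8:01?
Hour hand position: 8 x 30 + 1 x 0.5 = 240.5 degrees
Minute hand position: 1 x 6 = 6 degrees
Difference: |240.5 - 6| = 234.5 degrees
Since 234.5 > 180, the smaller angle is 360 - 234.5 = 125.5 degrees

Final answer: 125.5 degrees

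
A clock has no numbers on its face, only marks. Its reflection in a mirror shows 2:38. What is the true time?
Reflection across the vertical (12-6) axis maps a hand at angle A degrees to (360 - A) degrees, which sends a reading of T minutes past 12:00 to (720 - T) minutes past 12:00.
Mirror reads 2:38 = 158 minutes past 12:00.
Actual time: (720 - 158) mod 720 = 562 minutes = 9:22.

Final answer: 9:22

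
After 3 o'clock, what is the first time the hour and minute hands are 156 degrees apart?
At t minutes past 3:00, the hour hand is at 30 x 3 + 0.5t degrees and the minute hand is at 6t degrees.
The smaller angle between them is 156 degrees when |30H - 5.5t| = 156 or |30H - 5.5t| = 204.
With H = 3, solve 30 x 3 - 5.5t = +/- target for each target:
  t = (30 x 3 - 156) / 5.5 = -12 (outside (0, 60))
  t = (30 x 3 + 156) / 5.5 = 44.73
  t = (30 x 3 - 204) / 5.5 = -20.73 (outside (0, 60))
  t = (30 x 3 + 204) / 5.5 = 53.45
Valid solutions in (0, 60): {44.73, 53.45} minutes.
The first occurrence is t = 44.73 minutes.
The hands form a 156-degree angle at 44.73 minutes past 3:00.

Final answer: 44.73 minutes past 3:00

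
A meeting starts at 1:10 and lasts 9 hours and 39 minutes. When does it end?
Starting time: 1:10
Adding 39 minutes to 10 minutes: 10 + 39 = 49 minutes
Adding 9 hours: 1 + 9 = 10
Final time: 10:49

Final answer: 10:49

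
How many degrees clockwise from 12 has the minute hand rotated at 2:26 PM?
The minute hand moves 6 degrees per minute.
At 2:26: 26 x 6 = 156 degrees

Final answer: 156 degrees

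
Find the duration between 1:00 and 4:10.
From 1:00 to 4:10:
(4 x 60 + 10) - (1 x 60 + 0) = 250 - 60 = 190 minutes
= 3 hours and 10 minutes

Final answer: 3 hours and 10 minutes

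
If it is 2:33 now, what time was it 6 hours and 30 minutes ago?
Starting time: 2:33 = 153 total minutes past 12:00
Subtracting: 6 hours and 30 minutes = 390 minutes
153 - 390 = -237 (negative, add 12 hours = 720) = 483 minutes
= 8 hours and 3 minutes past 12:00 = 8:03

Final answer: 8:03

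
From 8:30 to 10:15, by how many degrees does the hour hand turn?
The hour hand moves 0.5 degrees per minute.
Time elapsed: 10:15 - 8:30 = 105 minutes
Angular displacement: 105 x 0.5 = 52.5 degrees

Final answer: 52.5 degrees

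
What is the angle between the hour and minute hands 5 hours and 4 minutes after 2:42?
First find the time 5 hours and 4 minutes after 2:42.
Total minutes: 2 x 60 + 42 + 5 x 60 + 4 = 466.
466 mod 720 = 466 minutes = 7:46.
Now compute the angle at 7:46:
Hour hand: 7 x 30 + 46 x 0.5 = 233 degrees
Minute hand: 46 x 6 = 276 degrees
Difference: |233 - 276| = 43 degrees
The angle is 43 degrees

Final answer: 43 degrees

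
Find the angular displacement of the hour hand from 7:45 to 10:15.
The hour hand moves 0.5 degrees per minute.
Time elapsed: 10:15 - 7:45 = 150 minutes
Angular displacement: 150 x 0.5 = 75 degrees

Final answer: 75 degrees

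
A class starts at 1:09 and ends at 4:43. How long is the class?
From 1:09 to 4:43:
(4 x 60 + 43) - (1 x 60 + 9) = 283 - 69 = 214 minutes
= 3 hours and 34 minutes

Final answer: 3 hours and 34 minutes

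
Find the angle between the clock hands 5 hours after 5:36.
First find the time 5 hours after 5:36.
Total minutes: 5 x 60 + 36 + 5 x 60 + 0 = 636.
636 mod 720 = 636 minutes = 10:36.
Now compute the angle at 10:36:
Hour hand: 10 x 30 + 36 x 0.5 = 318 degrees
Minute hand: 36 x 6 = 216 degrees
Difference: |318 - 216| = 102 degrees
The angle is 102 degrees

Final answer: 102 degrees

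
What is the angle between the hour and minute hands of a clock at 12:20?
Hour hand position: 0 x 30 + 20 x 0.5 = 10 degrees
Minute hand position: 20 x 6 = 120 degrees
Difference: |10 - 120| = 110 degrees
The angle between the hands is 110 degrees

Final answer: 110 degrees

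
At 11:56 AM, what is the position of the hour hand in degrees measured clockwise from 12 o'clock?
The hour hand moves 30 degrees per hour and 0.5 degrees per minute.
At 11:56: (11) x 30 + 56 x 0.5 = 330 + 28 = 358 degrees

Final answer: 358 degrees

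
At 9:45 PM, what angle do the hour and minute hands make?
Hour hand position: 9 x 30 + 45 x 0.5 = 292.5 degrees
Minute hand position: 45 x 6 = 270 degrees
Difference: |292.5 - 270| = 22.5 degrees
The angle between the hands is 22.5 degrees

Final answer: 22.5 degrees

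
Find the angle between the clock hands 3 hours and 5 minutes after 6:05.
First find the time 3 hours and 5 minutes after 6:05.
Total minutes: 6 x 60 + 5 + 3 x 60 + 5 = 550.
550 mod 720 = 550 minutes = 9:10.
Now compute the angle at 9:10:
Hour hand: 9 x 30 + 10 x 0.5 = 275 degrees
Minute hand: 10 x 6 = 60 degrees
Difference: |275 - 60| = 215 degrees
Smaller angle: 360 - 215 = 145 degrees

Final answer: 145 degrees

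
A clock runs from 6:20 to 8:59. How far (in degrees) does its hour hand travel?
The hour hand moves 0.5 degrees per minute.
Time elapsed: 8:59 - 6:20 = 159 minutes
Angular displacement: 159 x 0.5 = 79.5 degrees

Final answer: 79.5 degrees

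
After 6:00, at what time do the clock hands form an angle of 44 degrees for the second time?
At t minutes past 6:00, the hour hand is at 30 x 6 + 0.5t degrees and the minute hand is at 6t degrees.
The smaller angle between them is 44 degrees when |30H - 5.5t| = 44 or |30H - 5.5t| = 316.
With H = 6, solve 30 x 6 - 5.5t = +/- target for each target:
  t = (30 x 6 - 44) / 5.5 = 24.73
  t = (30 x 6 + 44) / 5.5 = 40.73
  t = (30 x 6 - 316) / 5.5 = -24.73 (outside (0, 60))
  t = (30 x 6 + 316) / 5.5 = 90.18 (outside (0, 60))
Valid solutions in (0, 60): {24.73, 40.73} minutes.
The second occurrence is t = 40.73 minutes.
The hands form a 44-degree angle at 40.73 minutes past 6:00.

Final answer: 40.73 minutes past 6:00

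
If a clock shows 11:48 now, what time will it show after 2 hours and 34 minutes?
Starting time: 11:48
Adding 34 minutes to 48 minutes: 48 + 34 = 82 minutes = 1 hour and 22 minutes
Adding 2 hours: 11 + 2 + 1 (carry) = 14 - 12 = 2
Final time: 2:22

Final answer: 2:22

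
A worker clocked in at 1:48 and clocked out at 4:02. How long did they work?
From 1:48 to 4:02:
(4 x 60 + 2) - (1 x 60 + 48) = 242 - 108 = 134 minutes
= 2 hours and 14 minutes

Final answer: 2 hours and 14 minutes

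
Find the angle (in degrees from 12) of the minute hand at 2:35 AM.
The minute hand moves 6 degrees per minute.
At 2:35: 35 x 6 = 210 degrees

Final answer: 210 degrees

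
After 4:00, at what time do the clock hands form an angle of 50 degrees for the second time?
At t minutes past 4:00, the hour hand is at 30 x 4 + 0.5t degrees and the minute hand is at 6t degrees.
The smaller angle between them is 50 degrees when |30H - 5.5t| = 50 or |30H - 5.5t| = 310.
With H = 4, solve 30 x 4 - 5.5t = +/- target for each target:
  t = (30 x 4 - 50) / 5.5 = 12.73
  t = (30 x 4 + 50) / 5.5 = 30.91
  t = (30 x 4 - 310) / 5.5 = -34.55 (outside (0, 60))
  t = (30 x 4 + 310) / 5.5 = 78.18 (outside (0, 60))
Valid solutions in (0, 60): {12.73, 30.91} minutes.
The second occurrence is t = 30.91 minutes.
The hands form a 50-degree angle at 30.91 minutes past 4:00.

Final answer: 30.91 minutes past 4:00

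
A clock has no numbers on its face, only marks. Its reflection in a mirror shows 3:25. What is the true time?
Reflection across the vertical (12-6) axis maps a hand at angle A degrees to (360 - A) degrees, which sends a reading of T minutes past 12:00 to (720 - T) minutes past 12:00.
Mirror reads 3:25 = 205 minutes past 12:00.
Actual time: (720 - 205) mod 720 = 515 minutes = 8:35.

Final answer: 8:35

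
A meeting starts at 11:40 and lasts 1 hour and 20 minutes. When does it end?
Starting time: 11:40
Adding 20 minutes to 40 minutes: 40 + 20 = 60 minutes = 1 hour
Adding 1 hour: 11 + 1 + 1 (carry) = 13 - 12 = 1
Final time: 1:00

Final answer: 1:00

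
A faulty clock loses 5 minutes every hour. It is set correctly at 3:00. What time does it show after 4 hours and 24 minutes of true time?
For every 60 true minutes, the faulty clock advances 60 - 5 = 55 minutes.
True elapsed: 4 hours and 24 minutes = 264 minutes.
Faulty clock advances: 264 x 55/60 = 242 minutes (drift: 22 minutes behind).
Shown time: 3:00 + 242 minutes = 7:02.

Final answer: 7:02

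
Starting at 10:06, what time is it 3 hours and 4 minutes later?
Starting time: 10:06
Adding 4 minutes to 6 minutes: 6 + 4 = 10 minutes
Adding 3 hours: 10 + 3 = 13 - 12 = 1
Final time: 1:10

Final answer: 1:10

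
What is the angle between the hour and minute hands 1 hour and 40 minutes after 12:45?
First find the time 1 hour and 40 minutes after 12:45.
Total minutes: 12 x 60 + 45 + 1 x 60 + 40 = 865.
865 mod 720 = 145 minutes = 2:25.
Now compute the angle at 2:25:
Hour hand: 2 x 30 + 25 x 0.5 = 72.5 degrees
Minute hand: 25 x 6 = 150 degrees
Difference: |72.5 - 150| = 77.5 degrees
The angle is 77.5 degrees

Final answer: 77.5 degrees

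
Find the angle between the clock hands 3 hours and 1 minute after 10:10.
First find the time 3 hours and 1 minute after 10:10.
Total minutes: 10 x 60 + 10 + 3 x 60 + 1 = 791.
791 mod 720 = 71 minutes = 1:11.
Now compute the angle at 1:11:
Hour hand: 1 x 30 + 11 x 0.5 = 35.5 degrees
Minute hand: 11 x 6 = 66 degrees
Difference: |35.5 - 66| = 30.5 degrees
The angle is 30.5 degrees

Final answer: 30.5 degrees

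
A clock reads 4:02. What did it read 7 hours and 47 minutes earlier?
Starting time: 4:02 = 242 total minutes past 12:00
Subtracting: 7 hours and 47 minutes = 467 minutes
242 - 467 = -225 (negative, add 12 hours = 720) = 495 minutes
= 8 hours and 15 minutes past 12:00 = 8:15

Final answer: 8:15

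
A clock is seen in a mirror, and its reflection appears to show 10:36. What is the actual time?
Reflection across the vertical (12-6) axis maps a hand at angle A degrees to (360 - A) degrees, which sends a reading of T minutes past 12:00 to (720 - T) minutes past 12:00.
Mirror reads 10:36 = 636 minutes past 12:00.
Actual time: (720 - 636) mod 720 = 84 minutes = 1:24.

Final answer: 1:24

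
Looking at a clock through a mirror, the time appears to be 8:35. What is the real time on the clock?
Reflection across the vertical (12-6) axis maps a hand at angle A degrees to (360 - A) degrees, which sends a reading of T minutes past 12:00 to (720 - T) minutes past 12:00.
Mirror reads 8:35 = 515 minutes past 12:00.
Actual time: (720 - 515) mod 720 = 205 minutes = 3:25.

Final answer: 3:25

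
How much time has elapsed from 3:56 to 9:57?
From 3:56 to 9:57:
(9 x 60 + 57) - (3 x 60 + 56) = 597 - 236 = 361 minutes
= 6 hours and 1 minute

Final answer: 6 hours and 1 minute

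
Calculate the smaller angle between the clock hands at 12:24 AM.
Hour hand position: 0 x 30 + 24 x 0.5 = 12 degrees
Minute hand position: 24 x 6 = 144 degrees
Difference: |12 - 144| = 132 degrees
The angle between the hands is 132 degrees

Final answer: 132 degrees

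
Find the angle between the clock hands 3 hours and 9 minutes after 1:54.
First find the time 3 hours and 9 minutes after 1:54.
Total minutes: 1 x 60 + 54 + 3 x 60 + 9 = 303.
303 mod 720 = 303 minutes = 5:03.
Now compute the angle at 5:03:
Hour hand: 5 x 30 + 3 x 0.5 = 151.5 degrees
Minute hand: 3 x 6 = 18 degrees
Difference: |151.5 - 18| = 133.5 degrees
The angle is 133.5 degrees

Final answer: 133.5 degrees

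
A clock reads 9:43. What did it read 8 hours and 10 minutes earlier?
Starting time: 9:43 = 583 total minutes past 12:00
Subtracting: 8 hours and 10 minutes = 490 minutes
583 - 490 = 93 minutes
= 1 hour and 33 minutes past 12:00 = 1:33

Final answer: 1:33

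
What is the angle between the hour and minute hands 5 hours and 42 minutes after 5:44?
First find the time 5 hours and 42 minutes after 5:44.
Total minutes: 5 x 60 + 44 + 5 x 60 + 42 = 686.
686 mod 720 = 686 minutes = 11:26.
Now compute the angle at 11:26:
Hour hand: 11 x 30 + 26 x 0.5 = 343 degrees
Minute hand: 26 x 6 = 156 degrees
Difference: |343 - 156| = 187 degrees
Smaller angle: 360 - 187 = 173 degrees

Final answer: 173 degrees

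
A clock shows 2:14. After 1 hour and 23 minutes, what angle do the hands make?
First find the time 1 hour and 23 minutes after 2:14.
Total minutes: 2 x 60 + 14 + 1 x 60 + 23 = 217.
217 mod 720 = 217 minutes = 3:37.
Now compute the angle at 3:37:
Hour hand: 3 x 30 + 37 x 0.5 = 108.5 degrees
Minute hand: 37 x 6 = 222 degrees
Difference: |108.5 - 222| = 113.5 degrees
The angle is 113.5 degrees

Final answer: 113.5 degrees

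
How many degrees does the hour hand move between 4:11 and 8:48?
The hour hand moves 0.5 degrees per minute.
Time elapsed: 8:48 - 4:11 = 277 minutes
Angular displacement: 277 x 0.5 = 138.5 degrees

Final answer: 138.5 degrees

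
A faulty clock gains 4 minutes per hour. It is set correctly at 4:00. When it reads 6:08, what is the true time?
For every 60 true minutes, the faulty clock advances 64 minutes, so 1 faulty-clock minute corresponds to 60/64 true minutes.
From 4:00 to 6:08 on the faulty dial is 128 minutes.
True elapsed: 128 x 60/64 = 120 minutes = 2 hours.
True time: 4:00 + 2 hours = 6:00.

Final answer: 6:00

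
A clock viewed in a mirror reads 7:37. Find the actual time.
Reflection across the vertical (12-6) axis maps a hand at angle A degrees to (360 - A) degrees, which sends a reading of T minutes past 12:00 to (720 - T) minutes past 12:00.
Mirror reads 7:37 = 457 minutes past 12:00.
Actual time: (720 - 457) mod 720 = 263 minutes = 4:23.

Final answer: 4:23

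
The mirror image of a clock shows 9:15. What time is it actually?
Reflection across the vertical (12-6) axis maps a hand at angle A degrees to (360 - A) degrees, which sends a reading of T minutes past 12:00 to (720 - T) minutes past 12:00.
Mirror reads 9:15 = 555 minutes past 12:00.
Actual time: (720 - 555) mod 720 = 165 minutes = 2:45.

Final answer: 2:45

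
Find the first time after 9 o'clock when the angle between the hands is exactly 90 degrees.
At t minutes past 9:00, the hour hand is at 30 x 9 + 0.5t degrees and the minute hand is at 6t degrees.
The smaller angle between them is 90 degrees when |30H - 5.5t| = 90 or |30H - 5.5t| = 270.
With H = 9, solve 30 x 9 - 5.5t = +/- target for each target:
  t = (30 x 9 - 90) / 5.5 = 32.73
  t = (30 x 9 + 90) / 5.5 = 65.45 (outside (0, 60))
  t = (30 x 9 - 270) / 5.5 = 0 (outside (0, 60))
  t = (30 x 9 + 270) / 5.5 = 98.18 (outside (0, 60))
Valid solutions in (0, 60): {32.73} minutes.
The first occurrence is t = 32.73 minutes.
The hands form a 90-degree angle at 32.73 minutes past 9:00.

Final answer: 32.73 minutes past 9:00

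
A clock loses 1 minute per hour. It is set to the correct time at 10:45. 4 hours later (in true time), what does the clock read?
For every 60 true minutes, the faulty clock advances 60 - 1 = 59 minutes.
True elapsed: 4 hours = 240 minutes.
Faulty clock advances: 240 x 59/60 = 236 minutes (drift: 4 minutes behind).
Shown time: 10:45 + 236 minutes = 2:41.

Final answer: 2:41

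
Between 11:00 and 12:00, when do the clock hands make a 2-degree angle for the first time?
At t minutes past 11:00, the hour hand is at 30 x 11 + 0.5t degrees and the minute hand is at 6t degrees.
The smaller angle between them is 2 degrees when |30H - 5.5t| = 2 or |30H - 5.5t| = 358.
With H = 11, solve 30 x 11 - 5.5t = +/- target for each target:
  t = (30 x 11 - 2) / 5.5 = 59.64
  t = (30 x 11 + 2) / 5.5 = 60.36 (outside (0, 60))
  t = (30 x 11 - 358) / 5.5 = -5.09 (outside (0, 60))
  t = (30 x 11 + 358) / 5.5 = 125.09 (outside (0, 60))
Valid solutions in (0, 60): {59.64} minutes.
The first occurrence is t = 59.64 minutes.
The hands form a 2-degree angle at 59.64 minutes past 11:00.

Final answer: 59.64 minutes past 11:00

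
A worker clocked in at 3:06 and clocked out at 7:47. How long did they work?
From 3:06 to 7:47:
(7 x 60 + 47) - (3 x 60 + 6) = 467 - 186 = 281 minutes
= 4 hours and 41 minutes

Final answer: 4 hours and 41 minutes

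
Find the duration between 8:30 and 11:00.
From 8:30 to 11:00:
(11 x 60 + 0) - (8 x 60 + 30) = 660 - 510 = 150 minutes
= 2 hours and 30 minutes

Final answer: 2 hours and 30 minutes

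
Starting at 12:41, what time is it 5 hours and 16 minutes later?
Starting time: 12:41
Adding 16 minutes to 41 minutes: 41 + 16 = 57 minutes
Adding 5 hours: 12 + 5 = 17 - 12 = 5
Final time: 5:57

Final answer: 5:57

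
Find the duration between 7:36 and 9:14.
From 7:36 to 9:14:
(9 x 60 + 14) - (7 x 60 + 36) = 554 - 456 = 98 minutes
= 1 hour and 38 minutes

Final answer: 1 hour and 38 minutes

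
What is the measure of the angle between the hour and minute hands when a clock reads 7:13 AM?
Hour hand position: 7 x 30 + 13 x 0.5 = 216.5 degrees
Minute hand position: 13 x 6 = 78 degrees
Difference: |216.5 - 78| = 138.5 degrees
The angle between the hands is 138.5 degrees

Final answer: 138.5 degrees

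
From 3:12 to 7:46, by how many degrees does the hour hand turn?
The hour hand moves 0.5 degrees per minute.
Time elapsed: 7:46 - 3:12 = 274 minutes
Angular displacement: 274 x 0.5 = 137 degrees

Final answer: 137 degrees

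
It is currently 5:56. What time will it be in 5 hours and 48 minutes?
Starting time: 5:56
Adding 48 minutes to 56 minutes: 56 + 48 = 104 minutes = 1 hour and 44 minutes
Adding 5 hours: 5 + 5 + 1 (carry) = 11
Final time: 11:44

Final answer: 11:44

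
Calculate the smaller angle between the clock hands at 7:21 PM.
Hour hand position: 7 x 30 + 21 x 0.5 = 220.5 degrees
Minute hand position: 21 x 6 = 126 degrees
Difference: |220.5 - 126| = 94.5 degrees
The angle between the hands is 94.5 degrees

Final answer: 94.5 degrees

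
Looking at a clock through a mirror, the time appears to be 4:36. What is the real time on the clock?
Reflection across the vertical (12-6) axis maps a hand at angle A degrees to (360 - A) degrees, which sends a reading of T minutes past 12:00 to (720 - T) minutes past 12:00.
Mirror reads 4:36 = 276 minutes past 12:00.
Actual time: (720 - 276) mod 720 = 444 minutes = 7:24.

Final answer: 7:24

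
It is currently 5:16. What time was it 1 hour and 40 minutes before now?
Starting time: 5:16 = 316 total minutes past 12:00
Subtracting: 1 hour and 40 minutes = 100 minutes
316 - 100 = 216 minutes
= 3 hours and 36 minutes past 12:00 = 3:36

Final answer: 3:36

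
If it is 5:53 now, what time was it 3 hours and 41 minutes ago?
Starting time: 5:53 = 353 total minutes past 12:00
Subtracting: 3 hours and 41 minutes = 221 minutes
353 - 221 = 132 minutes
= 2 hours and 12 minutes past 12:00 = 2:12

Final answer: 2:12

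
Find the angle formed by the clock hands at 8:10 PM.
Hour hand position: 8 x 30 + 10 x 0.5 = 245 degrees
Minute hand position: 10 x 6 = 60 degrees
Difference: |245 - 60| = 185 degrees
Since 185 > 180, the smaller angle is 360 - 185 = 175 degrees

Final answer: 175 degrees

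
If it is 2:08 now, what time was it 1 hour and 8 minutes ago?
Starting time: 2:08 = 128 total minutes past 12:00
Subtracting: 1 hour and 8 minutes = 68 minutes
128 - 68 = 60 minutes
= 1 hour past 12:00 = 1:00

Final answer: 1:00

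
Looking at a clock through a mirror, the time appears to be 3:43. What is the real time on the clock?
Reflection across the vertical (12-6) axis maps a hand at angle A degrees to (360 - A) degrees, which sends a reading of T minutes past 12:00 to (720 - T) minutes past 12:00.
Mirror reads 3:43 = 223 minutes past 12:00.
Actual time: (720 - 223) mod 720 = 497 minutes = 8:17.

Final answer: 8:17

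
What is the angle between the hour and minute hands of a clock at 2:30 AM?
Hour hand position: 2 x 30 + 30 x 0.5 = 75 degrees
Minute hand position: 30 x 6 = 180 degrees
Difference: |75 - 180| = 105 degrees
The angle between the hands is 105 degrees

Final answer: 105 degrees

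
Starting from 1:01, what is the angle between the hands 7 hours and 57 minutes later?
First find the time 7 hours and 57 minutes after 1:01.
Total minutes: 1 x 60 + 1 + 7 x 60 + 57 = 538.
538 mod 720 = 538 minutes = 8:58.
Now compute the angle at 8:58:
Hour hand: 8 x 30 + 58 x 0.5 = 269 degrees
Minute hand: 58 x 6 = 348 degrees
Difference: |269 - 348| = 79 degrees
The angle is 79 degrees

Final answer: 79 degrees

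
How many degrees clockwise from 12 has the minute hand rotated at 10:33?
The minute hand moves 6 degrees per minute.
At 10:33: 33 x 6 = 198 degrees

Final answer: 198 degrees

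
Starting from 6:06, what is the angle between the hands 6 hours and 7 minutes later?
First find the time 6 hours and 7 minutes after 6:06.
Total minutes: 6 x 60 + 6 + 6 x 60 + 7 = 733.
733 mod 720 = 13 minutes = 12:13.
Now compute the angle at 12:13:
Hour hand: 0 x 30 + 13 x 0.5 = 6.5 degrees
Minute hand: 13 x 6 = 78 degrees
Difference: |6.5 - 78| = 71.5 degrees
The angle is 71.5 degrees

Final answer: 71.5 degrees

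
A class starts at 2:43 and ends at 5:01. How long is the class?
From 2:43 to 5:01:
(5 x 60 + 1) - (2 x 60 + 43) = 301 - 163 = 138 minutes
= 2 hours and 18 minutes

Final answer: 2 hours and 18 minutes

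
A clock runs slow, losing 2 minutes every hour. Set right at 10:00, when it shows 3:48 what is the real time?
For every 60 true minutes, the faulty clock advances 58 minutes, so 1 faulty-clock minute corresponds to 60/58 true minutes.
From 10:00 to 3:48 on the faulty dial is 348 minutes.
True elapsed: 348 x 60/58 = 360 minutes = 6 hours.
True time: 10:00 + 6 hours = 4:00.

Final answer: 4:00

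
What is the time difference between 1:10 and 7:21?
From 1:10 to 7:21:
(7 x 60 + 21) - (1 x 60 + 10) = 441 - 70 = 371 minutes
= 6 hours and 11 minutes

Final answer: 6 hours and 11 minutes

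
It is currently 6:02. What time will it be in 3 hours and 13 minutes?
Starting time: 6:02
Adding 13 minutes to 2 minutes: 2 + 13 = 15 minutes
Adding 3 hours: 6 + 3 = 9
Final time: 9:15

Final answer: 9:15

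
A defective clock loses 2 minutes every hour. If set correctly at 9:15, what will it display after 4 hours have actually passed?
For every 60 true minutes, the faulty clock advances 60 - 2 = 58 minutes.
True elapsed: 4 hours = 240 minutes.
Faulty clock advances: 240 x 58/60 = 232 minutes (drift: 8 minutes behind).
Shown time: 9:15 + 232 minutes = 1:07.

Final answer: 1:07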